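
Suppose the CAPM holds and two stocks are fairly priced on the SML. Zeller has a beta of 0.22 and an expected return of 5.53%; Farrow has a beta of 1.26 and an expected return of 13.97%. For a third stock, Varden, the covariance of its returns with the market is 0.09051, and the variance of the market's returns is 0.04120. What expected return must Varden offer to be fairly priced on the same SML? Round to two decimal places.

MRP = (13.97% − 5.53%) / (1.26 − 0.22) = 8.1154%
R_f = 5.53% − 0.22 × 8.1154% = 3.7446%
β_Varden = Cov / Var(R_m) = 0.09051 / 0.04120 = 2.1968
E(R_Varden) = R_f + β × MRP = 3.7446% + 2.1968 × 8.1154% = 21.57%

21.57%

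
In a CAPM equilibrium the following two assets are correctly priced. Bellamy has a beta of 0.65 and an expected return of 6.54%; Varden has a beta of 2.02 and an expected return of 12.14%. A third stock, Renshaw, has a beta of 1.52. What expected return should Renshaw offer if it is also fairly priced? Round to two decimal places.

MRP (SML slope) = (12.14% − 6.54%) / (2.02 − 0.65) = 5.60% / 1.37 = 4.0876%
R_f (intercept) = 6.54% − 0.65 × 4.0876% = 3.8831%
E(R_Renshaw) = R_f + β × MRP = 3.8831% + 1.52 × 4.0876% = 10.10%

10.10%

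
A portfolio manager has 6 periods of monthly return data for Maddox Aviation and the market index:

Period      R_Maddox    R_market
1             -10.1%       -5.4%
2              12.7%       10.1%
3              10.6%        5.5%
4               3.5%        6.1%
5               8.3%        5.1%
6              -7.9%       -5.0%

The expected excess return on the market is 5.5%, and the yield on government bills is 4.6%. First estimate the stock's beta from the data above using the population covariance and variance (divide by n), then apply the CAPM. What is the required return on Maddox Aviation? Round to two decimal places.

12.59%

Mean R_i = (-10.1 + 12.7 + 10.6 + 3.5 + 8.3 − 7.9) / 6 = 2.8500%
Mean R_m = (-5.4 + 10.1 + 5.5 + 6.1 + 5.1 − 5.0) / 6 = 2.7333%
Σ(R_i − R̄_i)(R_m − R̄_m) = 297.5500  ⇒  Cov = 297.5500 / 6 = 49.5917
Σ(R_m − R̄_m)² = 204.8133  ⇒  Var(R_m) = 204.8133 / 6 = 34.1356
β = Cov / Var(R_m) = 49.5917 / 34.1356 = 1.4528
E(R) = R_f + β × MRP = 4.6% + 1.4528 × 5.5% = 12.59%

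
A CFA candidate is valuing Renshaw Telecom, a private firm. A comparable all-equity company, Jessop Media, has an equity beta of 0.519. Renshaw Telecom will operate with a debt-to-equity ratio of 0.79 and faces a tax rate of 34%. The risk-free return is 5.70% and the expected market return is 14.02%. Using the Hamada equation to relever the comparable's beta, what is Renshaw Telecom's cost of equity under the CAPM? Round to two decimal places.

12.27%

β_L = β_U × [1 + (1 − t)(D/E)] = 0.519 × [1 + (1 − 0.34) × 0.79]
    = 0.519 × [1 + 0.66 × 0.79] = 0.519 × 1.5214 = 0.7896
MRP = 14.02% − 5.70% = 8.32%
E(R) = R_f + β_L × MRP = 5.70% + 0.7896 × 8.32% = 12.27%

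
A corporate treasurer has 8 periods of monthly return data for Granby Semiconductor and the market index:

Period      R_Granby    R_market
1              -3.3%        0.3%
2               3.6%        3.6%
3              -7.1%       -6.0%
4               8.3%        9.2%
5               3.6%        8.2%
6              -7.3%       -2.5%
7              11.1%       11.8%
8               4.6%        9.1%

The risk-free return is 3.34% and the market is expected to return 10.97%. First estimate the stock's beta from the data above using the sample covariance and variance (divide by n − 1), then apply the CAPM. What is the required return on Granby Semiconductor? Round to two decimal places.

Mean R_i = (-3.3 + 3.6 − 7.1 + 8.3 + 3.6 − 7.3 + 11.1 + 4.6) / 8 = 1.6875%
Mean R_m = (0.3 + 3.6 − 6.0 + 9.2 + 8.2 − 2.5 + 11.8 + 9.1) / 8 = 4.2125%
Σ(R_i − R̄_i)(R_m − R̄_m) = 294.6713  ⇒  Cov = 294.6713 / 7 = 42.0959
Σ(R_m − R̄_m)² = 287.2688  ⇒  Var(R_m) = 287.2688 / 7 = 41.0384
β = Cov / Var(R_m) = 42.0959 / 41.0384 = 1.0258
MRP = 10.97% − 3.34% = 7.63%
E(R) = R_f + β × MRP = 3.34% + 1.0258 × 7.63% = 11.17%

11.17%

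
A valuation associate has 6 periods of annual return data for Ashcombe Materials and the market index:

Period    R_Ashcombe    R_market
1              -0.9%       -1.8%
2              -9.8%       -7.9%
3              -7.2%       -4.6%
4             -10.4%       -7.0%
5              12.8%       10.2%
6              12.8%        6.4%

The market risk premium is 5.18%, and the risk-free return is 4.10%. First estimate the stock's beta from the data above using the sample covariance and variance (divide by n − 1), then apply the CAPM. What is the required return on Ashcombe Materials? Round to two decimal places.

11.49%

Mean R_i = (-0.9 − 9.8 − 7.2 − 10.4 + 12.8 + 12.8) / 6 = -0.4500%
Mean R_m = (-1.8 − 7.9 − 4.6 − 7.0 + 10.2 + 6.4) / 6 = -0.7833%
Σ(R_i − R̄_i)(R_m − R̄_m) = 395.3250  ⇒  Cov = 395.3250 / 5 = 79.0650
Σ(R_m − R̄_m)² = 277.1283  ⇒  Var(R_m) = 277.1283 / 5 = 55.4257
β = Cov / Var(R_m) = 79.0650 / 55.4257 = 1.4265
E(R) = R_f + β × MRP = 4.10% + 1.4265 × 5.18% = 11.49%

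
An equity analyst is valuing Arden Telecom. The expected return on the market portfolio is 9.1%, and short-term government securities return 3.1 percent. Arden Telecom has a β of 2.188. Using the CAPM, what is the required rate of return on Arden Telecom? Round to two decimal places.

16.23%

Market risk premium = E(R_m) − R_f = 9.1% − 3.1% = 6.00%
E(R) = R_f + β × MRP = 3.1% + 2.188 × 6.0% = 16.23%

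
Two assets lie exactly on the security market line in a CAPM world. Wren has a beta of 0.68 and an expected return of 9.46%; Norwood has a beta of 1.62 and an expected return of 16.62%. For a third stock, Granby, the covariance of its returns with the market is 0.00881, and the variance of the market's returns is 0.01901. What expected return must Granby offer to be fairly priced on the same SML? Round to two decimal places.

MRP = (16.62% − 9.46%) / (1.62 − 0.68) = 7.6170%
R_f = 9.46% − 0.68 × 7.6170% = 4.2804%
β_Granby = Cov / Var(R_m) = 0.00881 / 0.01901 = 0.4634
E(R_Granby) = R_f + β × MRP = 4.2804% + 0.4634 × 7.6170% = 7.81%

7.81%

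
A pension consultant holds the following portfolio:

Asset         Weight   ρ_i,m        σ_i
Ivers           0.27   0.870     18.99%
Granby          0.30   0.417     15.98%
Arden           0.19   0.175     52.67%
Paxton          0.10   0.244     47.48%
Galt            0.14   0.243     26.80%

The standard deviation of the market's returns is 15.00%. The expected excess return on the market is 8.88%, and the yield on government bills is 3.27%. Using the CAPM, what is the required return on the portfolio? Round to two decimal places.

β_Ivers = 0.870 × 18.99% / 15.00% = 1.1014
β_Granby = 0.417 × 15.98% / 15.00% = 0.4442
β_Arden = 0.175 × 52.67% / 15.00% = 0.6145
β_Paxton = 0.244 × 47.48% / 15.00% = 0.7723
β_Galt = 0.243 × 26.80% / 15.00% = 0.4342
β_P = Σ w_i β_i = 0.27×1.1014 + 0.30×0.4442 + 0.19×0.6145 + 0.10×0.7723 + 0.14×0.4342 = 0.6854
E(R_P) = R_f + β_P × MRP = 3.27% + 0.6854 × 8.88% = 9.36%

9.36%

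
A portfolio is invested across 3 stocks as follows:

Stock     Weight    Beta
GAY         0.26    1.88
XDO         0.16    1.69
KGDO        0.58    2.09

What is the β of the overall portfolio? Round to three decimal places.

β_P = Σ w_i β_i = 0.26×1.88 + 0.16×1.69 + 0.58×2.09 = 1.9714

1.971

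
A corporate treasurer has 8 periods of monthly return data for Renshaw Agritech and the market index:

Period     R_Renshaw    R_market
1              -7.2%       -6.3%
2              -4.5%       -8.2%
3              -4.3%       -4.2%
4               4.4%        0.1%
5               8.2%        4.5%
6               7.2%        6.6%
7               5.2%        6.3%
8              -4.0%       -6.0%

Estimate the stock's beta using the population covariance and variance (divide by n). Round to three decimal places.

0.957

Mean R_i = (-7.2 − 4.5 − 4.3 + 4.4 + 8.2 + 7.2 + 5.2 − 4.0) / 8 = 0.6250%
Mean R_m = (-6.3 − 8.2 − 4.2 + 0.1 + 4.5 + 6.6 + 6.3 − 6.0) / 8 = -0.9000%
Σ(R_i − R̄_i)(R_m − R̄_m) = 246.4400  ⇒  Cov = 246.4400 / 8 = 30.8050
Σ(R_m − R̄_m)² = 257.6000  ⇒  Var(R_m) = 257.6000 / 8 = 32.2000
β = Cov / Var(R_m) = 30.8050 / 32.2000 = 0.9567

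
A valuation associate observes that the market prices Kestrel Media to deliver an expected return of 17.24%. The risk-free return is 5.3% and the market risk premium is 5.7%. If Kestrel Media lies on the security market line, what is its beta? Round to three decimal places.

2.095

β = (E(R) − R_f) / MRP = (17.24% − 5.3%) / 5.7% = 11.94% / 5.7% = 2.095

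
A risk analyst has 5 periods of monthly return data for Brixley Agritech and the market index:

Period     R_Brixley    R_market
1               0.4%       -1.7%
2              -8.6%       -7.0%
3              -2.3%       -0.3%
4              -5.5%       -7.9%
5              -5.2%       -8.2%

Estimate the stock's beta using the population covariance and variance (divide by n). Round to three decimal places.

Mean R_i = (0.4 − 8.6 − 2.3 − 5.5 − 5.2) / 5 = -4.2400%
Mean R_m = (-1.7 − 7.0 − 0.3 − 7.9 − 8.2) / 5 = -5.0200%
Σ(R_i − R̄_i)(R_m − R̄_m) = 39.8760  ⇒  Cov = 39.8760 / 5 = 7.9752
Σ(R_m − R̄_m)² = 55.6280  ⇒  Var(R_m) = 55.6280 / 5 = 11.1256
β = Cov / Var(R_m) = 7.9752 / 11.1256 = 0.7168

0.717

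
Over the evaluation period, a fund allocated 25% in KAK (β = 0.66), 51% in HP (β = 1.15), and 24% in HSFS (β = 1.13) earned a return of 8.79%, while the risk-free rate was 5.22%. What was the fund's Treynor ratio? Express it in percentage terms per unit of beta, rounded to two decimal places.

β_P = 0.25×0.66 + 0.51×1.15 + 0.24×1.13 = 1.0227
Treynor = (R_P − R_f) / β_P = (8.79% − 5.22%) / 1.0227 = 3.57% / 1.0227 = 3.49%

3.49%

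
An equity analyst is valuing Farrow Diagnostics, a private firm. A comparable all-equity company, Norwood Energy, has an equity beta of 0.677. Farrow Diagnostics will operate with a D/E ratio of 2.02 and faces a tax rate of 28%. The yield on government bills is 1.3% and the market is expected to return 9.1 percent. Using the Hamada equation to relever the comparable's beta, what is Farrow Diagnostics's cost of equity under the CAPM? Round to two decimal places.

β_L = β_U × [1 + (1 − t)(D/E)] = 0.677 × [1 + (1 − 0.28) × 2.02]
    = 0.677 × [1 + 0.72 × 2.02] = 0.677 × 2.4544 = 1.6616
MRP = 9.1% − 1.3% = 7.80%
E(R) = R_f + β_L × MRP = 1.3% + 1.6616 × 7.8% = 14.26%

14.26%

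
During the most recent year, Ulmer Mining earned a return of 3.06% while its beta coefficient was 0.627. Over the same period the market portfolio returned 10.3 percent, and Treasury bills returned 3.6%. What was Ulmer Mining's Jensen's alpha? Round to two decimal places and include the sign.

-4.74%

Market excess return = 10.3% − 3.6% = 6.70%
CAPM benchmark = R_f + β(R_m − R_f) = 3.6% + 0.627 × 6.7% = 7.8009%
α = actual − benchmark = 3.06% − 7.8009% = -4.74%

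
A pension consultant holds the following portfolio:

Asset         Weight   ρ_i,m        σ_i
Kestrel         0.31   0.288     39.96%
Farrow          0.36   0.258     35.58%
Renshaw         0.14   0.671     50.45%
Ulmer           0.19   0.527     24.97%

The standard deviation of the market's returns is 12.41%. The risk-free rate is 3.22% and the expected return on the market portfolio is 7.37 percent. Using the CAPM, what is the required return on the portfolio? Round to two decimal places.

7.94%

β_Kestrel = 0.288 × 39.96% / 12.41% = 0.9274
β_Farrow = 0.258 × 35.58% / 12.41% = 0.7397
β_Renshaw = 0.671 × 50.45% / 12.41% = 2.7278
β_Ulmer = 0.527 × 24.97% / 12.41% = 1.0604
β_P = Σ w_i β_i = 0.31×0.9274 + 0.36×0.7397 + 0.14×2.7278 + 0.19×1.0604 = 1.1372
MRP = 7.37% − 3.22% = 4.15%
E(R_P) = R_f + β_P × MRP = 3.22% + 1.1372 × 4.15% = 7.94%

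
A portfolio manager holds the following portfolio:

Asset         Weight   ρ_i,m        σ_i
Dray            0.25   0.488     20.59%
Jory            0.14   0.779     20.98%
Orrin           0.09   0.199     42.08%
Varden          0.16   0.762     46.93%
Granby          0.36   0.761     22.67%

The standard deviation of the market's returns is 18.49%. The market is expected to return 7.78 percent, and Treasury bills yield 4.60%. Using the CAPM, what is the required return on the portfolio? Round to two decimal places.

β_Dray = 0.488 × 20.59% / 18.49% = 0.5434
β_Jory = 0.779 × 20.98% / 18.49% = 0.8839
β_Orrin = 0.199 × 42.08% / 18.49% = 0.4529
β_Varden = 0.762 × 46.93% / 18.49% = 1.9341
β_Granby = 0.761 × 22.67% / 18.49% = 0.9330
β_P = Σ w_i β_i = 0.25×0.5434 + 0.14×0.8839 + 0.09×0.4529 + 0.16×1.9341 + 0.36×0.9330 = 0.9457
MRP = 7.78% − 4.60% = 3.18%
E(R_P) = R_f + β_P × MRP = 4.60% + 0.9457 × 3.18% = 7.61%

7.61%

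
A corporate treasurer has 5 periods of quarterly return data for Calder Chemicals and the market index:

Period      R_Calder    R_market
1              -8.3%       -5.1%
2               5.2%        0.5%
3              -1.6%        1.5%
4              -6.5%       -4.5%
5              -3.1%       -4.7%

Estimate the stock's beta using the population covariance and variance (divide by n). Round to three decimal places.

1.261

Mean R_i = (-8.3 + 5.2 − 1.6 − 6.5 − 3.1) / 5 = -2.8600%
Mean R_m = (-5.1 + 0.5 + 1.5 − 4.5 − 4.7) / 5 = -2.4600%
Σ(R_i − R̄_i)(R_m − R̄_m) = 51.1720  ⇒  Cov = 51.1720 / 5 = 10.2344
Σ(R_m − R̄_m)² = 40.5920  ⇒  Var(R_m) = 40.5920 / 5 = 8.1184
β = Cov / Var(R_m) = 10.2344 / 8.1184 = 1.2606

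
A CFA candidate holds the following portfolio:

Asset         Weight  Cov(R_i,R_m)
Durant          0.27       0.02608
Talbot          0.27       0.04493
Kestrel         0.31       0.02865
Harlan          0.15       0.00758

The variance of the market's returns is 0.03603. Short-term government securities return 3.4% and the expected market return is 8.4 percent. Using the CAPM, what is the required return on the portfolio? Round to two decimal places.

7.45%

β_Durant = 0.02608 / 0.03603 = 0.7238
β_Talbot = 0.04493 / 0.03603 = 1.2470
β_Kestrel = 0.02865 / 0.03603 = 0.7952
β_Harlan = 0.00758 / 0.03603 = 0.2104
β_P = Σ w_i β_i = 0.27×0.7238 + 0.27×1.2470 + 0.31×0.7952 + 0.15×0.2104 = 0.8102
MRP = 8.4% − 3.4% = 5.00%
E(R_P) = R_f + β_P × MRP = 3.4% + 0.8102 × 5.0% = 7.45%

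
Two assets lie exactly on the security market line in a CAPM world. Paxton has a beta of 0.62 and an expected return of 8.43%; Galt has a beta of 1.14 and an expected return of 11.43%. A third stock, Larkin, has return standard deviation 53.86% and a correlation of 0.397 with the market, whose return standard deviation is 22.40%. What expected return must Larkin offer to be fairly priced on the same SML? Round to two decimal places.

10.36%

MRP = (11.43% − 8.43%) / (1.14 − 0.62) = 5.7692%
R_f = 8.43% − 0.62 × 5.7692% = 4.8531%
β_Larkin = ρ·σ_i/σ_m = 0.397 × 53.86 / 22.40 = 0.9546
E(R_Larkin) = R_f + β × MRP = 4.8531% + 0.9546 × 5.7692% = 10.36%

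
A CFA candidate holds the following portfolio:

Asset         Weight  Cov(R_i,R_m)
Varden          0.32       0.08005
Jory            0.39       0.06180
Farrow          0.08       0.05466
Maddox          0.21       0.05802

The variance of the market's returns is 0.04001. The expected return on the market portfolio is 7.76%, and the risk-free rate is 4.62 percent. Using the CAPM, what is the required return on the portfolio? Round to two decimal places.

β_Varden = 0.08005 / 0.04001 = 2.0007
β_Jory = 0.06180 / 0.04001 = 1.5446
β_Farrow = 0.05466 / 0.04001 = 1.3662
β_Maddox = 0.05802 / 0.04001 = 1.4501
β_P = Σ w_i β_i = 0.32×2.0007 + 0.39×1.5446 + 0.08×1.3662 + 0.21×1.4501 = 1.6564
MRP = 7.76% − 4.62% = 3.14%
E(R_P) = R_f + β_P × MRP = 4.62% + 1.6564 × 3.14% = 9.82%

9.82%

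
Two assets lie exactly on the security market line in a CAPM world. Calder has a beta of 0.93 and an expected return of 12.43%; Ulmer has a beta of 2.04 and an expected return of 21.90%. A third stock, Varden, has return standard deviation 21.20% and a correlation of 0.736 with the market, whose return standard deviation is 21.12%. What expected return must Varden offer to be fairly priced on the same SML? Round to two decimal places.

10.80%

MRP = (21.90% − 12.43%) / (2.04 − 0.93) = 8.5315%
R_f = 12.43% − 0.93 × 8.5315% = 4.4957%
β_Varden = ρ·σ_i/σ_m = 0.736 × 21.20 / 21.12 = 0.7388
E(R_Varden) = R_f + β × MRP = 4.4957% + 0.7388 × 8.5315% = 10.80%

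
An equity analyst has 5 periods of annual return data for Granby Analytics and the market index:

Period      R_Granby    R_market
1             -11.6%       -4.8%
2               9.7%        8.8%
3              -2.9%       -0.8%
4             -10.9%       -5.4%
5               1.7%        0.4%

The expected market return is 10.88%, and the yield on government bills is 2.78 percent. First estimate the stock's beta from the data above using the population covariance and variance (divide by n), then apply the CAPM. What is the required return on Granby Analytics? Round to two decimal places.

Mean R_i = (-11.6 + 9.7 − 2.9 − 10.9 + 1.7) / 5 = -2.8000%
Mean R_m = (-4.8 + 8.8 − 0.8 − 5.4 + 0.4) / 5 = -0.3600%
Σ(R_i − R̄_i)(R_m − R̄_m) = 197.8600  ⇒  Cov = 197.8600 / 5 = 39.5720
Σ(R_m − R̄_m)² = 129.7920  ⇒  Var(R_m) = 129.7920 / 5 = 25.9584
β = Cov / Var(R_m) = 39.5720 / 25.9584 = 1.5244
MRP = 10.88% − 2.78% = 8.10%
E(R) = R_f + β × MRP = 2.78% + 1.5244 × 8.10% = 15.13%

15.13%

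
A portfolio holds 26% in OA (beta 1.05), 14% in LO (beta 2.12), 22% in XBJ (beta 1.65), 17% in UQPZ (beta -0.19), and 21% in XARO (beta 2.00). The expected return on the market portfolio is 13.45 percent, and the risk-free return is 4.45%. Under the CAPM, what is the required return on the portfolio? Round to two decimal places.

16.33%

β_P = Σ w_i β_i = 0.26×1.05 + 0.14×2.12 + 0.22×1.65 + 0.17×-0.19 + 0.21×2.00 = 1.3205
MRP = 13.45% − 4.45% = 9.00%
E(R_P) = R_f + β_P × MRP = 4.45% + 1.3205 × 9.00% = 16.33%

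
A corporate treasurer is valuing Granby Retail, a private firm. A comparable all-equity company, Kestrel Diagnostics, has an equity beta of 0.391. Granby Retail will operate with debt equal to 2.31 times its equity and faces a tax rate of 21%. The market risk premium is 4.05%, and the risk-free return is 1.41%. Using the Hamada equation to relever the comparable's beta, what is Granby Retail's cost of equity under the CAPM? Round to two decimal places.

β_L = β_U × [1 + (1 − t)(D/E)] = 0.391 × [1 + (1 − 0.21) × 2.31]
    = 0.391 × [1 + 0.79 × 2.31] = 0.391 × 2.8249 = 1.1045
E(R) = R_f + β_L × MRP = 1.41% + 1.1045 × 4.05% = 5.88%

5.88%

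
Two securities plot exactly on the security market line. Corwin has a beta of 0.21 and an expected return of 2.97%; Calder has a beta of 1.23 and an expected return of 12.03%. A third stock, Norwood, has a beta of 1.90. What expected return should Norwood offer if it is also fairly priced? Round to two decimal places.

17.98%

MRP (SML slope) = (12.03% − 2.97%) / (1.23 − 0.21) = 9.06% / 1.02 = 8.8824%
R_f (intercept) = 2.97% − 0.21 × 8.8824% = 1.1047%
E(R_Norwood) = R_f + β × MRP = 1.1047% + 1.90 × 8.8824% = 17.98%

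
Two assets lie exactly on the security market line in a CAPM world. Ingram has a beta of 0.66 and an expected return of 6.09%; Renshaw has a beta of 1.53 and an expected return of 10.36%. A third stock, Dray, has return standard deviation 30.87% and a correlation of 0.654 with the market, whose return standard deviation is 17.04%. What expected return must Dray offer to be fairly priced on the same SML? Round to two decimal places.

8.67%

MRP = (10.36% − 6.09%) / (1.53 − 0.66) = 4.9080%
R_f = 6.09% − 0.66 × 4.9080% = 2.8507%
β_Dray = ρ·σ_i/σ_m = 0.654 × 30.87 / 17.04 = 1.1848
E(R_Dray) = R_f + β × MRP = 2.8507% + 1.1848 × 4.9080% = 8.67%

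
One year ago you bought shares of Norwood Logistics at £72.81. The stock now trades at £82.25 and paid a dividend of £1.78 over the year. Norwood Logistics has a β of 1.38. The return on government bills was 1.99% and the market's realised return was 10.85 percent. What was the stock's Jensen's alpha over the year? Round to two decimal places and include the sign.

+1.19%

Realised HPR = (P1 + D1 − P0) / P0 = (82.25 + 1.78 − 72.81) / 72.81 = 11.22 / 72.81 = 15.4100%
MRP = 10.85% − 1.99% = 8.86%
CAPM required = R_f + β·MRP = 1.99% + 1.38 × 8.86% = 14.2168%
α = realised − required = 15.4100% − 14.2168% = +1.19%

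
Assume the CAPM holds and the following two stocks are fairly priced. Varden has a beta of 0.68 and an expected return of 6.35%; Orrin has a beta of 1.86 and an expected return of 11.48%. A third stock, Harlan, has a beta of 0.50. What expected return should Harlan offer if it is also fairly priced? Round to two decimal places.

5.57%

MRP (SML slope) = (11.48% − 6.35%) / (1.86 − 0.68) = 5.13% / 1.18 = 4.3475%
R_f (intercept) = 6.35% − 0.68 × 4.3475% = 3.3937%
E(R_Harlan) = R_f + β × MRP = 3.3937% + 0.50 × 4.3475% = 5.57%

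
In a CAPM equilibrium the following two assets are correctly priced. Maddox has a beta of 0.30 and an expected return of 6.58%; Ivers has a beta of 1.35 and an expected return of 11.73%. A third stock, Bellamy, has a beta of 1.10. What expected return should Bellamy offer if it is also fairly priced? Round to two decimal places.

10.50%

MRP (SML slope) = (11.73% − 6.58%) / (1.35 − 0.30) = 5.15% / 1.05 = 4.9048%
R_f (intercept) = 6.58% − 0.30 × 4.9048% = 5.1086%
E(R_Bellamy) = R_f + β × MRP = 5.1086% + 1.10 × 4.9048% = 10.50%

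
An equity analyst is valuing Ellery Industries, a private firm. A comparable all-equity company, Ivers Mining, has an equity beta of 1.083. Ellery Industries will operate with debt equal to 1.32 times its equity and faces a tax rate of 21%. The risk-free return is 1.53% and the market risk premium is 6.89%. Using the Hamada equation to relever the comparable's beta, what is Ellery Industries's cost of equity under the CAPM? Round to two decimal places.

β_L = β_U × [1 + (1 − t)(D/E)] = 1.083 × [1 + (1 − 0.21) × 1.32]
    = 1.083 × [1 + 0.79 × 1.32] = 1.083 × 2.0428 = 2.2124
E(R) = R_f + β_L × MRP = 1.53% + 2.2124 × 6.89% = 16.77%

16.77%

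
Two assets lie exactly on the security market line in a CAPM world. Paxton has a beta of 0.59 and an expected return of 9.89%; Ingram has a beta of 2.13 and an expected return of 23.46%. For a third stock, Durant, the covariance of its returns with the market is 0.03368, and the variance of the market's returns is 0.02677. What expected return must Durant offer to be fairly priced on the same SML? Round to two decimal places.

MRP = (23.46% − 9.89%) / (2.13 − 0.59) = 8.8117%
R_f = 9.89% − 0.59 × 8.8117% = 4.6911%
β_Durant = Cov / Var(R_m) = 0.03368 / 0.02677 = 1.2581
E(R_Durant) = R_f + β × MRP = 4.6911% + 1.2581 × 8.8117% = 15.78%

15.78%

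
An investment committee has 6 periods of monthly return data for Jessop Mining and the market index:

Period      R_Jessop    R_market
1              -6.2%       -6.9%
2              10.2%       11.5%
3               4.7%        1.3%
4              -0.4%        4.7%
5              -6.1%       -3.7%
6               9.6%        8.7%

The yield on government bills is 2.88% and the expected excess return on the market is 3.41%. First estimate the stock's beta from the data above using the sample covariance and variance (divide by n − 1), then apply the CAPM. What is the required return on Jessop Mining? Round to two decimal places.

Mean R_i = (-6.2 + 10.2 + 4.7 − 0.4 − 6.1 + 9.6) / 6 = 1.9667%
Mean R_m = (-6.9 + 11.5 + 1.3 + 4.7 − 3.7 + 8.7) / 6 = 2.6000%
Σ(R_i − R̄_i)(R_m − R̄_m) = 239.7200  ⇒  Cov = 239.7200 / 5 = 47.9440
Σ(R_m − R̄_m)² = 252.4600  ⇒  Var(R_m) = 252.4600 / 5 = 50.4920
β = Cov / Var(R_m) = 47.9440 / 50.4920 = 0.9495
E(R) = R_f + β × MRP = 2.88% + 0.9495 × 3.41% = 6.12%

6.12%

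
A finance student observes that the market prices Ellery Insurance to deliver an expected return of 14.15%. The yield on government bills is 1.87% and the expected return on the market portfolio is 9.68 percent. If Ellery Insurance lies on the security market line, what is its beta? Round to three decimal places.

MRP = 9.68% − 1.87% = 7.81%
β = (E(R) − R_f) / MRP = (14.15% − 1.87%) / 7.81% = 12.28% / 7.81% = 1.572

1.572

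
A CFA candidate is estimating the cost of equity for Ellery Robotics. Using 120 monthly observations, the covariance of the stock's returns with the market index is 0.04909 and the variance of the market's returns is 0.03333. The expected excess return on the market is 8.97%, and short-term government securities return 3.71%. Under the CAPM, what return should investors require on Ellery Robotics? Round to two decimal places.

β = Cov(R_i, R_m) / Var(R_m) = 0.04909 / 0.03333 = 1.4728
E(R) = R_f + β × MRP = 3.71% + 1.4728 × 8.97% = 16.92%

16.92%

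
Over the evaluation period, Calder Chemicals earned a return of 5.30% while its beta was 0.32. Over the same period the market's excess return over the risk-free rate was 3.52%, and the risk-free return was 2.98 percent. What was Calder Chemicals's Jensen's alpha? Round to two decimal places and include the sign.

CAPM benchmark = R_f + β(R_m − R_f) = 2.98% + 0.32 × 3.52% = 4.1064%
α = actual − benchmark = 5.30% − 4.1064% = +1.19%

+1.19%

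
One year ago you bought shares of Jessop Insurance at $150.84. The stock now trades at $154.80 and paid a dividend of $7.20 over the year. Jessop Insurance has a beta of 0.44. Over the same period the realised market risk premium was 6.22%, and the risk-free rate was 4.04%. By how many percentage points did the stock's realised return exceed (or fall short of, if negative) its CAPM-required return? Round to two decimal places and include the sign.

Realised HPR = (P1 + D1 − P0) / P0 = (154.80 + 7.20 − 150.84) / 150.84 = 11.16 / 150.84 = 7.3986%
CAPM required = R_f + β·MRP = 4.04% + 0.44 × 6.22% = 6.7768%
α = realised − required = 7.3986% − 6.7768% = +0.62%

+0.62%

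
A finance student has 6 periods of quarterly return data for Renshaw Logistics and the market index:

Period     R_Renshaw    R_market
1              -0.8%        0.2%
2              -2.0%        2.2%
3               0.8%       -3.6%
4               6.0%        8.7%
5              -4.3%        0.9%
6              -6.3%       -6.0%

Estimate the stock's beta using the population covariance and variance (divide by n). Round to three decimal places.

0.629

Mean R_i = (-0.8 − 2.0 + 0.8 + 6.0 − 4.3 − 6.3) / 6 = -1.1000%
Mean R_m = (0.2 + 2.2 − 3.6 + 8.7 + 0.9 − 6.0) / 6 = 0.4000%
Σ(R_i − R̄_i)(R_m − R̄_m) = 81.3300  ⇒  Cov = 81.3300 / 6 = 13.5550
Σ(R_m − R̄_m)² = 129.3800  ⇒  Var(R_m) = 129.3800 / 6 = 21.5633
β = Cov / Var(R_m) = 13.5550 / 21.5633 = 0.6286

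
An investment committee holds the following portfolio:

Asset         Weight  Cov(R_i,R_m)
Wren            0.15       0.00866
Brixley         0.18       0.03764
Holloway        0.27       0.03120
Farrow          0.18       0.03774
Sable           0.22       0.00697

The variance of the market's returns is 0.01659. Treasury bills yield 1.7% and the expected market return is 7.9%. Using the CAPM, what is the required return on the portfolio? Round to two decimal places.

10.98%

β_Wren = 0.00866 / 0.01659 = 0.5220
β_Brixley = 0.03764 / 0.01659 = 2.2688
β_Holloway = 0.03120 / 0.01659 = 1.8807
β_Farrow = 0.03774 / 0.01659 = 2.2749
β_Sable = 0.00697 / 0.01659 = 0.4201
β_P = Σ w_i β_i = 0.15×0.5220 + 0.18×2.2688 + 0.27×1.8807 + 0.18×2.2749 + 0.22×0.4201 = 1.4964
MRP = 7.9% − 1.7% = 6.20%
E(R_P) = R_f + β_P × MRP = 1.7% + 1.4964 × 6.2% = 10.98%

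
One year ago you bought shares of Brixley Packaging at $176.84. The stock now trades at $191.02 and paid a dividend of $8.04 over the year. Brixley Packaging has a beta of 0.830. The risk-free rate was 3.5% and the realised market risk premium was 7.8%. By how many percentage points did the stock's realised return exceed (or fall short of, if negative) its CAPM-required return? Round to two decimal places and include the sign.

+2.59%

Realised HPR = (P1 + D1 − P0) / P0 = (191.02 + 8.04 − 176.84) / 176.84 = 22.22 / 176.84 = 12.5650%
CAPM required = R_f + β·MRP = 3.5% + 0.830 × 7.8% = 9.9740%
α = realised − required = 12.5650% − 9.9740% = +2.59%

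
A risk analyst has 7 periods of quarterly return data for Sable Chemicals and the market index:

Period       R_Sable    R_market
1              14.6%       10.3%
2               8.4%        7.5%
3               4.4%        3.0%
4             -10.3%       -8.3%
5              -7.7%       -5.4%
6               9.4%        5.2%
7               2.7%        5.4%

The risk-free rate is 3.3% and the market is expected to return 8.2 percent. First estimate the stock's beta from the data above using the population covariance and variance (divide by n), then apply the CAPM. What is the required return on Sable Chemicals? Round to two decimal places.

Mean R_i = (14.6 + 8.4 + 4.4 − 10.3 − 7.7 + 9.4 + 2.7) / 7 = 3.0714%
Mean R_m = (10.3 + 7.5 + 3.0 − 8.3 − 5.4 + 5.2 + 5.4) / 7 = 2.5286%
Σ(R_i − R̄_i)(R_m − R̄_m) = 362.7457  ⇒  Cov = 362.7457 / 7 = 51.8208
Σ(R_m − R̄_m)² = 280.8343  ⇒  Var(R_m) = 280.8343 / 7 = 40.1192
β = Cov / Var(R_m) = 51.8208 / 40.1192 = 1.2917
MRP = 8.2% − 3.3% = 4.90%
E(R) = R_f + β × MRP = 3.3% + 1.2917 × 4.9% = 9.63%

9.63%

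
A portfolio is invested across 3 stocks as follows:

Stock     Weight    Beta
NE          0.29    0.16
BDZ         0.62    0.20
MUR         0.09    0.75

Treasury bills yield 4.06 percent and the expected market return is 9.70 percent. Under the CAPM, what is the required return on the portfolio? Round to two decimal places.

5.40%

β_P = Σ w_i β_i = 0.29×0.16 + 0.62×0.20 + 0.09×0.75 = 0.2379
MRP = 9.70% − 4.06% = 5.64%
E(R_P) = R_f + β_P × MRP = 4.06% + 0.2379 × 5.64% = 5.40%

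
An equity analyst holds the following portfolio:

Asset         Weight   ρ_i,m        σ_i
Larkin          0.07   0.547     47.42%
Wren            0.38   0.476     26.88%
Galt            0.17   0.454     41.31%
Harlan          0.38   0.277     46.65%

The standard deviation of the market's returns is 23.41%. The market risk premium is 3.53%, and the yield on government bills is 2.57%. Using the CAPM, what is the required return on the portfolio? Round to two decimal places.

4.80%

β_Larkin = 0.547 × 47.42% / 23.41% = 1.1080
β_Wren = 0.476 × 26.88% / 23.41% = 0.5466
β_Galt = 0.454 × 41.31% / 23.41% = 0.8011
β_Harlan = 0.277 × 46.65% / 23.41% = 0.5520
β_P = Σ w_i β_i = 0.07×1.1080 + 0.38×0.5466 + 0.17×0.8011 + 0.38×0.5520 = 0.6312
E(R_P) = R_f + β_P × MRP = 2.57% + 0.6312 × 3.53% = 4.80%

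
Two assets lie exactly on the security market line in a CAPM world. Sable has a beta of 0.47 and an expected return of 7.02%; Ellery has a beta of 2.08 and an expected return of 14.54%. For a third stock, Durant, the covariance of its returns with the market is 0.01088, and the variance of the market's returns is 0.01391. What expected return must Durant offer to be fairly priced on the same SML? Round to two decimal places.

MRP = (14.54% − 7.02%) / (2.08 − 0.47) = 4.6708%
R_f = 7.02% − 0.47 × 4.6708% = 4.8247%
β_Durant = Cov / Var(R_m) = 0.01088 / 0.01391 = 0.7822
E(R_Durant) = R_f + β × MRP = 4.8247% + 0.7822 × 4.6708% = 8.48%

8.48%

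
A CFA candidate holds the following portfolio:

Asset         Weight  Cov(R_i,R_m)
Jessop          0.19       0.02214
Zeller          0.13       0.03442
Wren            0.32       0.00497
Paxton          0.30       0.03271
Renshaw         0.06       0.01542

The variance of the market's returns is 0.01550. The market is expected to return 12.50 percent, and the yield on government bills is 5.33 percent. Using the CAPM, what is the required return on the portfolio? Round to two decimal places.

β_Jessop = 0.02214 / 0.01550 = 1.4284
β_Zeller = 0.03442 / 0.01550 = 2.2206
β_Wren = 0.00497 / 0.01550 = 0.3206
β_Paxton = 0.03271 / 0.01550 = 2.1103
β_Renshaw = 0.01542 / 0.01550 = 0.9948
β_P = Σ w_i β_i = 0.19×1.4284 + 0.13×2.2206 + 0.32×0.3206 + 0.30×2.1103 + 0.06×0.9948 = 1.3554
MRP = 12.50% − 5.33% = 7.17%
E(R_P) = R_f + β_P × MRP = 5.33% + 1.3554 × 7.17% = 15.05%

15.05%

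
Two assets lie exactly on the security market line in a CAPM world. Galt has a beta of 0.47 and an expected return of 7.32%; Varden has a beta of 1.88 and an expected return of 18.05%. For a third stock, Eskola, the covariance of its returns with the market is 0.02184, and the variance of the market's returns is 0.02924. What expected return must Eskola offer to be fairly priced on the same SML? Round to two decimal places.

MRP = (18.05% − 7.32%) / (1.88 − 0.47) = 7.6099%
R_f = 7.32% − 0.47 × 7.6099% = 3.7433%
β_Eskola = Cov / Var(R_m) = 0.02184 / 0.02924 = 0.7469
E(R_Eskola) = R_f + β × MRP = 3.7433% + 0.7469 × 7.6099% = 9.43%

9.43%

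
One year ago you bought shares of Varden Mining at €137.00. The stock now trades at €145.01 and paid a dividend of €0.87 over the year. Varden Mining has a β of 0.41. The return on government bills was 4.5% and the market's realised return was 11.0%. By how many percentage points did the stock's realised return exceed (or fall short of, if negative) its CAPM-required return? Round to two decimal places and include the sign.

-0.68%

Realised HPR = (P1 + D1 − P0) / P0 = (145.01 + 0.87 − 137.00) / 137.00 = 8.88 / 137.00 = 6.4818%
MRP = 11.0% − 4.5% = 6.50%
CAPM required = R_f + β·MRP = 4.5% + 0.41 × 6.5% = 7.1650%
α = realised − required = 6.4818% − 7.1650% = -0.68%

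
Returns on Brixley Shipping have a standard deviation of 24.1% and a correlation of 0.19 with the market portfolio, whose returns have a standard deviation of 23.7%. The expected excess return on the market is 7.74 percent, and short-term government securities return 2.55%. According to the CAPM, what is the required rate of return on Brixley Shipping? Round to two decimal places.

β = ρ × σ_i / σ_m = 0.19 × 24.1% / 23.7% = 0.1932
E(R) = 2.55% + 0.1932 × 7.74% = 4.05%

4.05%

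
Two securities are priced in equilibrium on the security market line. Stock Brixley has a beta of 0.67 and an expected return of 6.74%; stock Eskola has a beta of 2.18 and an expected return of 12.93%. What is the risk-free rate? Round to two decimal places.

Both satisfy E(R) = R_f + β·MRP, so the slope of the SML is
MRP = (12.93% − 6.74%) / (2.18 − 0.67) = 6.19% / 1.51 = 4.0993%
R_f = E(R_Brixley) − β_Brixley·MRP = 6.74% − 0.67 × 4.0993% = 3.9935%

3.99%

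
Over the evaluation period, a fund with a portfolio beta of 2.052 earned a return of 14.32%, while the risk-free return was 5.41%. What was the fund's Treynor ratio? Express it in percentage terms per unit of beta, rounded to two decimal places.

4.34%

Treynor = (R_P − R_f) / β_P = (14.32% − 5.41%) / 2.0520 = 8.91% / 2.0520 = 4.34%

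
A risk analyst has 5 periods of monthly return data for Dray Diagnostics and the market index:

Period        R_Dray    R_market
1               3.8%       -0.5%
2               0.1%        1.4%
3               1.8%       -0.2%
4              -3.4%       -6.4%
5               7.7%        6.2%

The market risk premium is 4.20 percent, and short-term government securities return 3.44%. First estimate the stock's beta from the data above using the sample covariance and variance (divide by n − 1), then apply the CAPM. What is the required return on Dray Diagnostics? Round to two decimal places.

Mean R_i = (3.8 + 0.1 + 1.8 − 3.4 + 7.7) / 5 = 2.0000%
Mean R_m = (-0.5 + 1.4 − 0.2 − 6.4 + 6.2) / 5 = 0.1000%
Σ(R_i − R̄_i)(R_m − R̄_m) = 66.3800  ⇒  Cov = 66.3800 / 4 = 16.5950
Σ(R_m − R̄_m)² = 81.6000  ⇒  Var(R_m) = 81.6000 / 4 = 20.4000
β = Cov / Var(R_m) = 16.5950 / 20.4000 = 0.8135
E(R) = R_f + β × MRP = 3.44% + 0.8135 × 4.20% = 6.86%

6.86%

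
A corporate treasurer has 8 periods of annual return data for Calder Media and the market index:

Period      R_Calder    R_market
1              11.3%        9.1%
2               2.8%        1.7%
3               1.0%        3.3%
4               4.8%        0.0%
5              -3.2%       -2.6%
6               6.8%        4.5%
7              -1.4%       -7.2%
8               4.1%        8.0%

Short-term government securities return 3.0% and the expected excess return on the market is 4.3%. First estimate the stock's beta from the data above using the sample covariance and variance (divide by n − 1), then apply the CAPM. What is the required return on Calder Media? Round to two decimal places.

5.90%

Mean R_i = (11.3 + 2.8 + 1.0 + 4.8 − 3.2 + 6.8 − 1.4 + 4.1) / 8 = 3.2750%
Mean R_m = (9.1 + 1.7 + 3.3 + 0.0 − 2.6 + 4.5 − 7.2 + 8.0) / 8 = 2.1000%
Σ(R_i − R̄_i)(R_m − R̄_m) = 137.6700  ⇒  Cov = 137.6700 / 7 = 19.6671
Σ(R_m − R̄_m)² = 204.1600  ⇒  Var(R_m) = 204.1600 / 7 = 29.1657
β = Cov / Var(R_m) = 19.6671 / 29.1657 = 0.6743
E(R) = R_f + β × MRP = 3.0% + 0.6743 × 4.3% = 5.90%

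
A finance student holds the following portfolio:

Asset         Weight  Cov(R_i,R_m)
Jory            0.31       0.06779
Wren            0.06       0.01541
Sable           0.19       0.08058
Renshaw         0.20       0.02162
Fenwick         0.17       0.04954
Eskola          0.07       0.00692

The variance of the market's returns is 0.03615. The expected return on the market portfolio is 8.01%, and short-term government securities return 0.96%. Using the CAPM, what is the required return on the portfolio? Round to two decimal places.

β_Jory = 0.06779 / 0.03615 = 1.8752
β_Wren = 0.01541 / 0.03615 = 0.4263
β_Sable = 0.08058 / 0.03615 = 2.2290
β_Renshaw = 0.02162 / 0.03615 = 0.5981
β_Fenwick = 0.04954 / 0.03615 = 1.3704
β_Eskola = 0.00692 / 0.03615 = 0.1914
β_P = Σ w_i β_i = 0.31×1.8752 + 0.06×0.4263 + 0.19×2.2290 + 0.20×0.5981 + 0.17×1.3704 + 0.07×0.1914 = 1.3964
MRP = 8.01% − 0.96% = 7.05%
E(R_P) = R_f + β_P × MRP = 0.96% + 1.3964 × 7.05% = 10.80%

10.80%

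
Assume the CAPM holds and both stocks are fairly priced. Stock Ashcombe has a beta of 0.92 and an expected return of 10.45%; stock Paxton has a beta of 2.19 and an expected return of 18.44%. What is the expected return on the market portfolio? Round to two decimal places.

Both satisfy E(R) = R_f + β·MRP, so the slope of the SML is
MRP = (18.44% − 10.45%) / (2.19 − 0.92) = 7.99% / 1.27 = 6.2913%
R_f = E(R_Ashcombe) − β_Ashcombe·MRP = 10.45% − 0.92 × 6.2913% = 4.6620%
E(R_m) = R_f + MRP = 4.6620% + 6.2913% = 10.95%

10.95%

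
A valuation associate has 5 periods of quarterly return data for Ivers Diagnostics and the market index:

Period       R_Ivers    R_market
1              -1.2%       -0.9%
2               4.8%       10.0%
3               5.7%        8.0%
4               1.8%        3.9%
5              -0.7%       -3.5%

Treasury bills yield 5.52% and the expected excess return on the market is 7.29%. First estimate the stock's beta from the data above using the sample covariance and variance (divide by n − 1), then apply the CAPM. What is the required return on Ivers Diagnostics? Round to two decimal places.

Mean R_i = (-1.2 + 4.8 + 5.7 + 1.8 − 0.7) / 5 = 2.0800%
Mean R_m = (-0.9 + 10.0 + 8.0 + 3.9 − 3.5) / 5 = 3.5000%
Σ(R_i − R̄_i)(R_m − R̄_m) = 67.7500  ⇒  Cov = 67.7500 / 4 = 16.9375
Σ(R_m − R̄_m)² = 131.0200  ⇒  Var(R_m) = 131.0200 / 4 = 32.7550
β = Cov / Var(R_m) = 16.9375 / 32.7550 = 0.5171
E(R) = R_f + β × MRP = 5.52% + 0.5171 × 7.29% = 9.29%

9.29%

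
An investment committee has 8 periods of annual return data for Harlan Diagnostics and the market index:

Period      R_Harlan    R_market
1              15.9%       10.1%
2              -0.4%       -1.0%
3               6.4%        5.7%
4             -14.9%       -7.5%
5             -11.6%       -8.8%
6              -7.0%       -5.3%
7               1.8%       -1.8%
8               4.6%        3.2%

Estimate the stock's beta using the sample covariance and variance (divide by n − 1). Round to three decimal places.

1.486

Mean R_i = (15.9 − 0.4 + 6.4 − 14.9 − 11.6 − 7.0 + 1.8 + 4.6) / 8 = -0.6500%
Mean R_m = (10.1 − 1.0 + 5.7 − 7.5 − 8.8 − 5.3 − 1.8 + 3.2) / 8 = -0.6750%
Σ(R_i − R̄_i)(R_m − R̄_m) = 456.3700  ⇒  Cov = 456.3700 / 7 = 65.1957
Σ(R_m − R̄_m)² = 307.1150  ⇒  Var(R_m) = 307.1150 / 7 = 43.8736
β = Cov / Var(R_m) = 65.1957 / 43.8736 = 1.4860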